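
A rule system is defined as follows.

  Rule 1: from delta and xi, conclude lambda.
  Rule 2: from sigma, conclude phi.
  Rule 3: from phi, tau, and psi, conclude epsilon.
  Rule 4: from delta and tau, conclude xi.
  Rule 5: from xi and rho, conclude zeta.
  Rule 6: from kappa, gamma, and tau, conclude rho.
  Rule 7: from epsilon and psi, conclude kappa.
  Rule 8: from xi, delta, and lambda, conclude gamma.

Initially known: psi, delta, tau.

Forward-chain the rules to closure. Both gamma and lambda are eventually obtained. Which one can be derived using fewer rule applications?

lambda

lambda: delta and tau hold, so xi follows (Rule 4). delta and xi hold, so lambda follows (Rule 1). [2 rule applications]
gamma: delta and tau hold, so xi follows (Rule 4). From delta and xi, Rule 1 gives lambda. xi, delta, and lambda hold, so gamma follows (Rule 8). [3 rule applications]
lambda needs fewer.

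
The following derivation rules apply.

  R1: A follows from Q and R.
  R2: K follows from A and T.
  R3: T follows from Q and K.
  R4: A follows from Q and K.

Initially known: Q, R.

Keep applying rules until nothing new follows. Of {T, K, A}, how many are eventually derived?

From Q and R, R1 gives A.
T would need Q and K (R3), but K is never established.
K would need A and T (R2), but T is never established.
A: reached.
Reached: A — 1 of the 3.

1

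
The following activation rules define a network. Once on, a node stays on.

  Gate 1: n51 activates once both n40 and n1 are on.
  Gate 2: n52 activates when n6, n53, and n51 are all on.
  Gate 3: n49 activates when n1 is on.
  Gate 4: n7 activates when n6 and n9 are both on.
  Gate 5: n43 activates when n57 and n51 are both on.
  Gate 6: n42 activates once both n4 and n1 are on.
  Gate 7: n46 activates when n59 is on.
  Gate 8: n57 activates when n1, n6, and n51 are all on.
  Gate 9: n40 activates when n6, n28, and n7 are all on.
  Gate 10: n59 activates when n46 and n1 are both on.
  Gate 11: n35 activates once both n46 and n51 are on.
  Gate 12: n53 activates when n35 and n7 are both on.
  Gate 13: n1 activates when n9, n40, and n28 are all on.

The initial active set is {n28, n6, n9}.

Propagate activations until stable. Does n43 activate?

Yes

n6 and n9 are on, so n7 activates (Gate 4).
n6, n28, and n7 are on, so n40 activates (Gate 9).
n9, n40, and n28 are on, so n1 activates (Gate 13).
n40 and n1 are on, so n51 activates (Gate 1).
Gate 8: n1, n6, and n51 on → n57 on.
Gate 5: n57 and n51 on → n43 on.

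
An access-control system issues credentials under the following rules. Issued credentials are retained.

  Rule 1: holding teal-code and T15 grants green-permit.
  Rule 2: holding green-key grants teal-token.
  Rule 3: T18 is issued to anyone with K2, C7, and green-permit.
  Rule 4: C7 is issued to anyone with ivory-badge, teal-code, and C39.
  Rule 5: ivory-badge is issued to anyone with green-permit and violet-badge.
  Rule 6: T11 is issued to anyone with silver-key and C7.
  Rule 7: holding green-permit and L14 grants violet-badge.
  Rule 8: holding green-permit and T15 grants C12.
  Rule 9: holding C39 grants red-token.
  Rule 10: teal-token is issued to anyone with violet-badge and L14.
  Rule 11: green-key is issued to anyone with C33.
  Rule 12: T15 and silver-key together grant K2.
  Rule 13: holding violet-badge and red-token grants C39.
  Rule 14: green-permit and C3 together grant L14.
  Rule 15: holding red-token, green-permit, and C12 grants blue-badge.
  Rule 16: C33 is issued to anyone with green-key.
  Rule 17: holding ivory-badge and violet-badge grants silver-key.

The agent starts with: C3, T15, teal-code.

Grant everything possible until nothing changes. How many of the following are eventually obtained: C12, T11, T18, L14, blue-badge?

Holding teal-code and T15 grants green-permit (Rule 1).
Holding green-permit and C3 grants L14 (Rule 14).
Holding green-permit and T15 grants C12 (Rule 8).
C12: reached.
T11 would need silver-key and C7 (Rule 6), but C7 is never granted.
T18 would need K2, C7, and green-permit (Rule 3), but C7 is never granted.
L14: reached.
blue-badge would need red-token, green-permit, and C12 (Rule 15), but red-token is never granted.
Reached: C12 and L14 — 2 of the 5.

2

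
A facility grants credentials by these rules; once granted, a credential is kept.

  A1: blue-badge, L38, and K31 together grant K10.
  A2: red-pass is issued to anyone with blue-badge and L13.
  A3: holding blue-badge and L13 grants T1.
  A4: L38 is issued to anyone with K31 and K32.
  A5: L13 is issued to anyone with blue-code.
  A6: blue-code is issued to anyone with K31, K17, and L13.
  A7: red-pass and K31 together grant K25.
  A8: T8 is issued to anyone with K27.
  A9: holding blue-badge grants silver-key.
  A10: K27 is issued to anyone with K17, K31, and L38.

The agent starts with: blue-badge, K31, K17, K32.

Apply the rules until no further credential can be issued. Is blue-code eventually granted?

blue-code would need K31, K17, and L13 (A6), but L13 is never granted.

No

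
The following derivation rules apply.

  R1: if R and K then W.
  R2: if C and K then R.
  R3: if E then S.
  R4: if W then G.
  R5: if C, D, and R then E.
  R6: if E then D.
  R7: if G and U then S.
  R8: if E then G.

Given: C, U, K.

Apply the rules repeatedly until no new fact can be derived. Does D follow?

D would need E (R6), but E is never established.

No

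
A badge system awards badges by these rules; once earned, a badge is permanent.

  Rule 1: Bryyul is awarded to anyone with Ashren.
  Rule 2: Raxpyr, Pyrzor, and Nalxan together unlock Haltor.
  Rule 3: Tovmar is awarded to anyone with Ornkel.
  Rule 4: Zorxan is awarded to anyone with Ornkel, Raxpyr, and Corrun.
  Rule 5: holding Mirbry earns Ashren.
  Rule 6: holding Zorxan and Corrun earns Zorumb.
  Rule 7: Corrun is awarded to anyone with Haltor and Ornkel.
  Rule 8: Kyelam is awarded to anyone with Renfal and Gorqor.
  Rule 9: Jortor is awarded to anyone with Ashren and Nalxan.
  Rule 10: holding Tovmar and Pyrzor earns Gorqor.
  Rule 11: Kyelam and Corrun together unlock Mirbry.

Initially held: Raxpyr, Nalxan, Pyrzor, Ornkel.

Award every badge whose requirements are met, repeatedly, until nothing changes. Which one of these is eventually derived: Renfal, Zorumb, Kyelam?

With Raxpyr, Pyrzor, and Nalxan, Haltor is earned (Rule 2).
With Haltor and Ornkel, Corrun is earned (Rule 7).
With Ornkel, Raxpyr, and Corrun, Zorxan is earned (Rule 4).
With Zorxan and Corrun, Zorumb is earned (Rule 6).
Kyelam would need Renfal and Gorqor (Rule 8), but Renfal is never earned. No rule produces Renfal, and it is not given.

Zorumb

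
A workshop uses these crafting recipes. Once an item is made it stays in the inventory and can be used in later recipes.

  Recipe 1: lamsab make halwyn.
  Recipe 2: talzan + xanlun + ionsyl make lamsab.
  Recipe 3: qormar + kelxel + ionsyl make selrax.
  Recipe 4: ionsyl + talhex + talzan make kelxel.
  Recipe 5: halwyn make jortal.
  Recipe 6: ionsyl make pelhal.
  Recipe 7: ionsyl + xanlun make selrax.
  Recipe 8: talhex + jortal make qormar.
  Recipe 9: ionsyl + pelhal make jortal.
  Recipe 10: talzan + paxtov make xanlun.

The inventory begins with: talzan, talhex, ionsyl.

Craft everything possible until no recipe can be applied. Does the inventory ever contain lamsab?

lamsab would need talzan, xanlun, and ionsyl (Recipe 2), but xanlun is never obtained.

No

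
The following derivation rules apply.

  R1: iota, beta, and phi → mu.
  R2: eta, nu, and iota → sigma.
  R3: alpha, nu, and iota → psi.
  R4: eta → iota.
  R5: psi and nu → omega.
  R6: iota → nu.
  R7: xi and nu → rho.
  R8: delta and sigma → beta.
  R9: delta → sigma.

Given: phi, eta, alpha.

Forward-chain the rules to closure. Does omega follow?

Yes

eta holds, so iota follows (R4).
iota holds, so nu follows (R6).
From alpha, nu, and iota, R3 gives psi.
From psi and nu, R5 gives omega.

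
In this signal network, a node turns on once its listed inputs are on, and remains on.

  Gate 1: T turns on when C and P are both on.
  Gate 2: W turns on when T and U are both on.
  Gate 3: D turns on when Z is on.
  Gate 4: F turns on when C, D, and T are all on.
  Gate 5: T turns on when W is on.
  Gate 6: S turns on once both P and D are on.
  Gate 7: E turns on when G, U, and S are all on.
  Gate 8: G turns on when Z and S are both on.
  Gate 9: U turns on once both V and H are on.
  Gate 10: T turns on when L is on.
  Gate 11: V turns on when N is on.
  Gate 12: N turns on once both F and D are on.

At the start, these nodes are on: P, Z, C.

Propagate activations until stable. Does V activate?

Yes

C and P are on, so T turns on (Gate 1).
Gate 3: Z on → D on.
Gate 4: C, D, and T on → F on.
F and D are on, so N turns on (Gate 12).
Gate 11: N on → V on.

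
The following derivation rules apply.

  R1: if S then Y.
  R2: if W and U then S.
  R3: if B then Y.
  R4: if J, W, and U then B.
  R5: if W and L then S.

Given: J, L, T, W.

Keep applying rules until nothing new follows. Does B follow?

B would need J, W, and U (R4), but U is never established.

No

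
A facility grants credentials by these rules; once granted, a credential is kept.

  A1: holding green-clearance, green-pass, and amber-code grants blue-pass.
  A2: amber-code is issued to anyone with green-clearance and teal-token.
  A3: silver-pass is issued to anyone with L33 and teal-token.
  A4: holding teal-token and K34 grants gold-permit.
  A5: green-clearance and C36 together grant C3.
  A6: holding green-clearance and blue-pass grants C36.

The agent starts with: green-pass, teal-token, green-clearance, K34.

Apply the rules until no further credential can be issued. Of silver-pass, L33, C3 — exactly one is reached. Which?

Holding green-clearance and teal-token grants amber-code (A2).
Holding green-clearance, green-pass, and amber-code grants blue-pass (A1).
Holding green-clearance and blue-pass grants C36 (A6).
Holding green-clearance and C36 grants C3 (A5).
No rule produces L33, and it is not given. silver-pass would need L33 and teal-token (A3), but L33 is never granted.

C3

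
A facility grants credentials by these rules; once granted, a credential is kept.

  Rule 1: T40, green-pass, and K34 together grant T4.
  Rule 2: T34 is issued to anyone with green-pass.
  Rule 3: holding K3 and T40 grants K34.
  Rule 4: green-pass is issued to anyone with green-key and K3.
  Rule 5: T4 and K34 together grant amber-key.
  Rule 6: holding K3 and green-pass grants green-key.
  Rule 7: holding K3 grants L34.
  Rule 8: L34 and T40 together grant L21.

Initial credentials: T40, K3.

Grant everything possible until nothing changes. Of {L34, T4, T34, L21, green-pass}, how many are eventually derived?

Holding K3 grants L34 (Rule 7).
Holding L34 and T40 grants L21 (Rule 8).
L34: reached.
T4 would need T40, green-pass, and K34 (Rule 1), but green-pass is never granted.
T34 would need green-pass (Rule 2), but green-pass is never granted.
L21: reached.
green-pass would need green-key and K3 (Rule 4), but green-key is never granted.
Reached: L34 and L21 — 2 of the 5.

2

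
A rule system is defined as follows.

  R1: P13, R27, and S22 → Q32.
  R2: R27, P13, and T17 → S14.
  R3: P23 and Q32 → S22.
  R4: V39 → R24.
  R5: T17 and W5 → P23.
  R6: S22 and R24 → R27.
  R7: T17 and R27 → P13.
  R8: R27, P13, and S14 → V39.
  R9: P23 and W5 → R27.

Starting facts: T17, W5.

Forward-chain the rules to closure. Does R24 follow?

T17 and W5 hold, so P23 follows (R5).
P23 and W5 hold, so R27 follows (R9).
From T17 and R27, R7 gives P13.
R27, P13, and T17 hold, so S14 follows (R2).
From R27, P13, and S14, R8 gives V39.
From V39, R4 gives R24.

Yes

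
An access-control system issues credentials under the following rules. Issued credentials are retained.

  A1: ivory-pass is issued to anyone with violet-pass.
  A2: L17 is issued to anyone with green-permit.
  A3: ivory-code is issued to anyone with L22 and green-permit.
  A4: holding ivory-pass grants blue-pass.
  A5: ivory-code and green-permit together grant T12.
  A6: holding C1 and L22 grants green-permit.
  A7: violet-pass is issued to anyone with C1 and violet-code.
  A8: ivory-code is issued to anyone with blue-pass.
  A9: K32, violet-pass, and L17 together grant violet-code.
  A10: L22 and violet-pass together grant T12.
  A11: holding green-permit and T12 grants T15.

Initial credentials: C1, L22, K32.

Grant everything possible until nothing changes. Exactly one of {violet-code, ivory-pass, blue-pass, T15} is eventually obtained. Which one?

T15

Holding C1 and L22 grants green-permit (A6).
Holding L22 and green-permit grants ivory-code (A3).
Holding ivory-code and green-permit grants T12 (A5).
Holding green-permit and T12 grants T15 (A11).
ivory-pass would need violet-pass (A1), but violet-pass is never granted. blue-pass would need ivory-pass (A4), but ivory-pass is never granted. violet-code would need K32, violet-pass, and L17 (A9), but violet-pass is never granted.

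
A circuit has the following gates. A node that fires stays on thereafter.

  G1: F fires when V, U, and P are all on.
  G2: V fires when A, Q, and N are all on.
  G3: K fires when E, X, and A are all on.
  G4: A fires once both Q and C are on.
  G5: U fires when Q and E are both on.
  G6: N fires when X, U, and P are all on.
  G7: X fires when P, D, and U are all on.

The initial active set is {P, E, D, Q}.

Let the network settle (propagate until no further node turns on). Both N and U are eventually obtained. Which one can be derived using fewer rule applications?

U: G5: Q and E on → U on. [1 rule application]
N: Q and E are on, so U fires (G5). G7: P, D, and U on → X on. G6: X, U, and P on → N on. [3 rule applications]
U needs fewer.

U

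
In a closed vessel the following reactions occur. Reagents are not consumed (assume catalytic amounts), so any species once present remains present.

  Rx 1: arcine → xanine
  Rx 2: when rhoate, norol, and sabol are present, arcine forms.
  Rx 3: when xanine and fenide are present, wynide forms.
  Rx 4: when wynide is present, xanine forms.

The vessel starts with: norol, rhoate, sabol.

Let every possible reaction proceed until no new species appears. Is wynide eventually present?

No

wynide would need xanine and fenide (Rx 3), but fenide never forms.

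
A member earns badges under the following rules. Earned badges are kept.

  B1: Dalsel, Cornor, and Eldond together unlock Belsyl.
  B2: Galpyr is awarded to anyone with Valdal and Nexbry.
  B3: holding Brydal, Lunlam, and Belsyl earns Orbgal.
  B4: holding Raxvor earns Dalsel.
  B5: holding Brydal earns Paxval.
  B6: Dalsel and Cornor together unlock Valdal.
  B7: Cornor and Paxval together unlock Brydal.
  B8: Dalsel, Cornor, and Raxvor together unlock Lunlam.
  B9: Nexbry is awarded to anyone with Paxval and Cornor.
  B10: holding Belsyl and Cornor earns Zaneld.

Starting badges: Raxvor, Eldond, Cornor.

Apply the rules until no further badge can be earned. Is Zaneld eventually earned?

Yes

With Raxvor, Dalsel is earned (B4).
With Dalsel, Cornor, and Eldond, Belsyl is earned (B1).
With Belsyl and Cornor, Zaneld is earned (B10).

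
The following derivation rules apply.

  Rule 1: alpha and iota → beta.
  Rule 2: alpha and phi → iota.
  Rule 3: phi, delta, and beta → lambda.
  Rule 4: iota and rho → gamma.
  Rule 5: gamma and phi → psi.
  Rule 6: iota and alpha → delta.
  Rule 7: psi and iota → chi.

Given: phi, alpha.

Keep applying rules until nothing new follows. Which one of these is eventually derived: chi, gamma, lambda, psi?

lambda

From alpha and phi, Rule 2 gives iota.
From iota and alpha, Rule 6 gives delta.
From alpha and iota, Rule 1 gives beta.
phi, delta, and beta hold, so lambda follows (Rule 3).
psi would need gamma and phi (Rule 5), but gamma is never established. gamma would need iota and rho (Rule 4), but rho is never established. chi would need psi and iota (Rule 7), but psi is never established.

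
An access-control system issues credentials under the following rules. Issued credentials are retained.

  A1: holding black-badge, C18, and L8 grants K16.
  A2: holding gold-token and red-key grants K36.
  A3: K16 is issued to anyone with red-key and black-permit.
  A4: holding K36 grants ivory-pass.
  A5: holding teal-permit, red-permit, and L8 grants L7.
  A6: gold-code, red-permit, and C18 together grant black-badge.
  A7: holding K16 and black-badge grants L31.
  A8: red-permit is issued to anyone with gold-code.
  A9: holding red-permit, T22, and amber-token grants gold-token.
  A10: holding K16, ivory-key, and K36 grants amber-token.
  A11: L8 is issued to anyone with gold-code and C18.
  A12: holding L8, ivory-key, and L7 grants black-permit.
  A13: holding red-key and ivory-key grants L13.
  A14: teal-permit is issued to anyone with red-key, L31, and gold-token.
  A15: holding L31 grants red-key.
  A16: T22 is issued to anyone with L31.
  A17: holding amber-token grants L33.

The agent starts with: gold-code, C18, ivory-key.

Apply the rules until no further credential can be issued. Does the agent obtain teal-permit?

No

teal-permit would need red-key, L31, and gold-token (A14), but gold-token is never granted.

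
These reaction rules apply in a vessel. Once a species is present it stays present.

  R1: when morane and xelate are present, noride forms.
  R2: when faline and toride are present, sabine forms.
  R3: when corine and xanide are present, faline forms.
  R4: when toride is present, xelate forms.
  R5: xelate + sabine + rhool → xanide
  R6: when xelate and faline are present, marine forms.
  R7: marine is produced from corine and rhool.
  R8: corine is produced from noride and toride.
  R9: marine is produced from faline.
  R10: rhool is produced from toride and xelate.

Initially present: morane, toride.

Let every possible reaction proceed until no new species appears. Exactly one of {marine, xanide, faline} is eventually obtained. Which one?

marine

toride present → xelate forms (R4).
morane and xelate present → noride forms (R1).
toride and xelate present → rhool forms (R10).
noride and toride present → corine forms (R8).
corine and rhool present → marine forms (R7).
xanide would need xelate, sabine, and rhool (R5), but sabine never forms. faline would need corine and xanide (R3), but xanide never forms.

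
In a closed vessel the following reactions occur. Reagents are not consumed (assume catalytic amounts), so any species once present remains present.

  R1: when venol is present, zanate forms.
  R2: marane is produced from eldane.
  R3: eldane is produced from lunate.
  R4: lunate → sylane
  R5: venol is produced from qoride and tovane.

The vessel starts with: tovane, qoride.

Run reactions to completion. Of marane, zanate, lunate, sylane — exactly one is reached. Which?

zanate

qoride and tovane present → venol forms (R5).
venol present → zanate forms (R1).
marane would need eldane (R2), but eldane never forms. No rule produces lunate, and it is not given. sylane would need lunate (R4), but lunate never forms.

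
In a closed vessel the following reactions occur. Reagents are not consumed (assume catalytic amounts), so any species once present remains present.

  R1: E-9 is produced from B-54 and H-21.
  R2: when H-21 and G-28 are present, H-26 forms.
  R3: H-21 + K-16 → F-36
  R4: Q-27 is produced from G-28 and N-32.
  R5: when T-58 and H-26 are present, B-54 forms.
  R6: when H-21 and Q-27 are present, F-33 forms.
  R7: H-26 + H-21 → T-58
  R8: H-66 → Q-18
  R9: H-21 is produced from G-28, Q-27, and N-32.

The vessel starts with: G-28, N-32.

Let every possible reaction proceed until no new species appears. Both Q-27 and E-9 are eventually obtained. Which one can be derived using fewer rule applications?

Q-27

Q-27: G-28 and N-32 present → Q-27 forms (R4). [1 rule application]
E-9: G-28 and N-32 present → Q-27 forms (R4). G-28, Q-27, and N-32 present → H-21 forms (R9). H-21 and G-28 present → H-26 forms (R2). H-26 and H-21 present → T-58 forms (R7). T-58 and H-26 present → B-54 forms (R5). B-54 and H-21 present → E-9 forms (R1). [6 rule applications]
Q-27 needs fewer.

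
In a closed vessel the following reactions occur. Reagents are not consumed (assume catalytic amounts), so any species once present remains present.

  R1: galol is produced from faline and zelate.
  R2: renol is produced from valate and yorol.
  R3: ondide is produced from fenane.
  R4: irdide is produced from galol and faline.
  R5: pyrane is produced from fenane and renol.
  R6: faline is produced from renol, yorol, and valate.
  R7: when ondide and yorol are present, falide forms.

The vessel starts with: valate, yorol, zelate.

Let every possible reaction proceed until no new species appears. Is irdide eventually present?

valate and yorol present → renol forms (R2).
renol, yorol, and valate present → faline forms (R6).
faline and zelate present → galol forms (R1).
galol and faline present → irdide forms (R4).

Yes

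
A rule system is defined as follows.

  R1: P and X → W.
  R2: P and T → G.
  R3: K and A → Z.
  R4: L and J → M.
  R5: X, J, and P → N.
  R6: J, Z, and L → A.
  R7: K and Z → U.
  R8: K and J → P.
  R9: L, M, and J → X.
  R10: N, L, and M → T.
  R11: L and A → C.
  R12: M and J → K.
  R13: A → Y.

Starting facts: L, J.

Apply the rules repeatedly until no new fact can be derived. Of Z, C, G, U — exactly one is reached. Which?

L and J hold, so M follows (R4).
M and J hold, so K follows (R12).
From L, M, and J, R9 gives X.
From K and J, R8 gives P.
From X, J, and P, R5 gives N.
From N, L, and M, R10 gives T.
From P and T, R2 gives G.
C would need L and A (R11), but A is never established. U would need K and Z (R7), but Z is never established. Z would need K and A (R3), but A is never established.

G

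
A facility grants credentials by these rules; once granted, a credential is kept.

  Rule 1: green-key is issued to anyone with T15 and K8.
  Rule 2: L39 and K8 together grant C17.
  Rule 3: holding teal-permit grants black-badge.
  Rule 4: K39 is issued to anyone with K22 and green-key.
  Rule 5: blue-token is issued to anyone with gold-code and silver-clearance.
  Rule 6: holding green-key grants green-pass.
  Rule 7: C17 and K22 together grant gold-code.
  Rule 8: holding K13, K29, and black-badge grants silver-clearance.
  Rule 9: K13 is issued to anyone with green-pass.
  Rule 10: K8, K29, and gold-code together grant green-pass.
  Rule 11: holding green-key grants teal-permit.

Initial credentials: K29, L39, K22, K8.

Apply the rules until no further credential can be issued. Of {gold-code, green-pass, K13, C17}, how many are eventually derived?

4

Holding L39 and K8 grants C17 (Rule 2).
Holding C17 and K22 grants gold-code (Rule 7).
Holding K8, K29, and gold-code grants green-pass (Rule 10).
Holding green-pass grants K13 (Rule 9).
gold-code: reached.
green-pass: reached.
K13: reached.
C17: reached.
All 4 are reached.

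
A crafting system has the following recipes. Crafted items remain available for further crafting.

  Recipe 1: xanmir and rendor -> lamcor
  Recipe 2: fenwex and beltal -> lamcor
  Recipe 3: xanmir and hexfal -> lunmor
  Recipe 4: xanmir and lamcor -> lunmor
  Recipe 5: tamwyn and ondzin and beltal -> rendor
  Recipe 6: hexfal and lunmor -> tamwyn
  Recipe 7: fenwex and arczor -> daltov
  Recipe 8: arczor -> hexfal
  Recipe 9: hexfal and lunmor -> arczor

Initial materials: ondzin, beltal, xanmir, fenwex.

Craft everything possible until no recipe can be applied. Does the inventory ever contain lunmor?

fenwex and beltal -> lamcor (Recipe 2).
xanmir and lamcor -> lunmor (Recipe 4).

Yes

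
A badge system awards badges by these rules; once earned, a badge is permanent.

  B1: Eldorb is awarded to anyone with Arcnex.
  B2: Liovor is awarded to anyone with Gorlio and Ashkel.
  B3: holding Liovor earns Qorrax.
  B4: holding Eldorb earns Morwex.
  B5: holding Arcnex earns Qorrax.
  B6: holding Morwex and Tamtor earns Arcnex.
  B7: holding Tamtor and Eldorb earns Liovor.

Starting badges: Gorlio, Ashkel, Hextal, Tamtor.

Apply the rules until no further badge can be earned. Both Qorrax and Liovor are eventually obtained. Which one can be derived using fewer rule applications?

Liovor

Liovor: With Gorlio and Ashkel, Liovor is earned (B2). [1 rule application]
Qorrax: With Gorlio and Ashkel, Liovor is earned (B2). With Liovor, Qorrax is earned (B3). [2 rule applications]
Liovor needs fewer.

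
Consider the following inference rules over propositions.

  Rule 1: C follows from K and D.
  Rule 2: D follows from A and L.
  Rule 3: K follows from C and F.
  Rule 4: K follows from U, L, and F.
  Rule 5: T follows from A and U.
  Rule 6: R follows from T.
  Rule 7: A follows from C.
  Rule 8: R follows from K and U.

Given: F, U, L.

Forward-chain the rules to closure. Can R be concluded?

U, L, and F hold, so K follows (Rule 4).
From K and U, Rule 8 gives R.

Yes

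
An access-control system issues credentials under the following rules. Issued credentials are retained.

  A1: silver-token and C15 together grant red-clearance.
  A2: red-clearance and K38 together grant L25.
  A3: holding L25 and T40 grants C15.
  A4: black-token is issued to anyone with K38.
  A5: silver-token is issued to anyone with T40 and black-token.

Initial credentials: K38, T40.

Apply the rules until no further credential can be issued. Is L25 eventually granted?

L25 would need red-clearance and K38 (A2), but red-clearance is never granted.

No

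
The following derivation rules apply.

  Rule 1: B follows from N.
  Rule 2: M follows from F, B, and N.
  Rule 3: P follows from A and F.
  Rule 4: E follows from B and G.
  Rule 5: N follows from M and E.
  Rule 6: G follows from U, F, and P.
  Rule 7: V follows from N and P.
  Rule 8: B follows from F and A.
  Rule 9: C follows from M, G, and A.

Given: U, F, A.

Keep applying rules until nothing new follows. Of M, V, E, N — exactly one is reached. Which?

E

F and A hold, so B follows (Rule 8).
From A and F, Rule 3 gives P.
U, F, and P hold, so G follows (Rule 6).
From B and G, Rule 4 gives E.
M would need F, B, and N (Rule 2), but N is never established. N would need M and E (Rule 5), but M is never established. V would need N and P (Rule 7), but N is never established.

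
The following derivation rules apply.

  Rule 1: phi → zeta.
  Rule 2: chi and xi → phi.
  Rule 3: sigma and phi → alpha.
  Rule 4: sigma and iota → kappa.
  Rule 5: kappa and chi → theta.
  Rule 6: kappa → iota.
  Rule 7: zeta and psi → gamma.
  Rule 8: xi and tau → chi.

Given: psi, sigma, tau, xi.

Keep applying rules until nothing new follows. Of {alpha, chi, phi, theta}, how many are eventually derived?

From xi and tau, Rule 8 gives chi.
From chi and xi, Rule 2 gives phi.
sigma and phi hold, so alpha follows (Rule 3).
alpha: reached.
chi: reached.
phi: reached.
theta would need kappa and chi (Rule 5), but kappa is never established.
Reached: alpha, chi, and phi — 3 of the 4.

3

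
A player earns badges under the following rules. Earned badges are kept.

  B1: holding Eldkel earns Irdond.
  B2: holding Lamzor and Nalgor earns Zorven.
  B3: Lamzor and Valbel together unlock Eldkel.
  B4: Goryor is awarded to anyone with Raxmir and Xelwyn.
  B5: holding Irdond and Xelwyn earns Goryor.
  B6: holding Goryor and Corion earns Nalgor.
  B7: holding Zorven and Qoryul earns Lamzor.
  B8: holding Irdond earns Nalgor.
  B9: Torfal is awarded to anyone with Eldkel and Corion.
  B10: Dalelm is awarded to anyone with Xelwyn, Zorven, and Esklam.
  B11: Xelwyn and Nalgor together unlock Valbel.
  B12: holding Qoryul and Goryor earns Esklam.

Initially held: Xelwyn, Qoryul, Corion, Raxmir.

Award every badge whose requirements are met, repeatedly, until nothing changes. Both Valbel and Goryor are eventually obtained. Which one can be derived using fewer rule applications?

Goryor

Goryor: With Raxmir and Xelwyn, Goryor is earned (B4). [1 rule application]
Valbel: With Raxmir and Xelwyn, Goryor is earned (B4). With Goryor and Corion, Nalgor is earned (B6). With Xelwyn and Nalgor, Valbel is earned (B11). [3 rule applications]
Goryor needs fewer.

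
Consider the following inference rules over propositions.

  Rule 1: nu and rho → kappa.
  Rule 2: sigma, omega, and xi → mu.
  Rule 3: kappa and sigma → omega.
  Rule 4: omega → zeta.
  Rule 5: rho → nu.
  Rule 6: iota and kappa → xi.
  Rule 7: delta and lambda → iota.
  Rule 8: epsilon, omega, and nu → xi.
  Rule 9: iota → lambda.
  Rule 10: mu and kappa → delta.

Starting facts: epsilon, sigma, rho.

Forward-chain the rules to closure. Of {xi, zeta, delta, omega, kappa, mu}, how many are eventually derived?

6

From rho, Rule 5 gives nu.
From nu and rho, Rule 1 gives kappa.
kappa and sigma hold, so omega follows (Rule 3).
epsilon, omega, and nu hold, so xi follows (Rule 8).
From omega, Rule 4 gives zeta.
From sigma, omega, and xi, Rule 2 gives mu.
From mu and kappa, Rule 10 gives delta.
xi: reached.
zeta: reached.
delta: reached.
omega: reached.
kappa: reached.
mu: reached.
All 6 are reached.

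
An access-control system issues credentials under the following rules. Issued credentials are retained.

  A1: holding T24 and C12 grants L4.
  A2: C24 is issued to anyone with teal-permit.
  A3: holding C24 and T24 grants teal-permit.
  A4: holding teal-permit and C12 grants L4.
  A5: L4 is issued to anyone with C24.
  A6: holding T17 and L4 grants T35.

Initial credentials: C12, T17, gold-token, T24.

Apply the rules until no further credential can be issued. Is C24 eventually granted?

No

C24 would need teal-permit (A2), but teal-permit is never granted.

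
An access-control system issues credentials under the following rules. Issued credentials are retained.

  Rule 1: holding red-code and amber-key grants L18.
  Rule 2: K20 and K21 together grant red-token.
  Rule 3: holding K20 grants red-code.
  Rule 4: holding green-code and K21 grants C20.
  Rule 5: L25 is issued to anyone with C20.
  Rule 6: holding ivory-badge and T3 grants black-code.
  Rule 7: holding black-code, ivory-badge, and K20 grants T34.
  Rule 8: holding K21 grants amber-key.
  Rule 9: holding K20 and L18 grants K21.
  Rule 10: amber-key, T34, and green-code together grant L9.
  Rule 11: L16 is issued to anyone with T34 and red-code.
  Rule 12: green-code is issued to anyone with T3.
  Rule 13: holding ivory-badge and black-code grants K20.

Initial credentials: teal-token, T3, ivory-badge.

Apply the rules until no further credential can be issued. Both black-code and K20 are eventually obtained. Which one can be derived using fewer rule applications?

black-code: Holding ivory-badge and T3 grants black-code (Rule 6). [1 rule application]
K20: Holding ivory-badge and T3 grants black-code (Rule 6). Holding ivory-badge and black-code grants K20 (Rule 13). [2 rule applications]
black-code needs fewer.

black-code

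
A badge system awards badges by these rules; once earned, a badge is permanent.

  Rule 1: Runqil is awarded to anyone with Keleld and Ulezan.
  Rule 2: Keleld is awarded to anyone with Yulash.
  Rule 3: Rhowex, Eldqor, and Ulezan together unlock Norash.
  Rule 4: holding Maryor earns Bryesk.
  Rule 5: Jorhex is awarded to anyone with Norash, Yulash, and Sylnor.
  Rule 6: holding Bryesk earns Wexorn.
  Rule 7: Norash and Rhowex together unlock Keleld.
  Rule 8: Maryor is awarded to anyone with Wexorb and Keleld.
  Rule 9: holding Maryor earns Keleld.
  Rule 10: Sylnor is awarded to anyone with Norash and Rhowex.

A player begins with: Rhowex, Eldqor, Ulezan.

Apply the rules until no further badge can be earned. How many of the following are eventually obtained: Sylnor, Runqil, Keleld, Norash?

With Rhowex, Eldqor, and Ulezan, Norash is earned (Rule 3).
With Norash and Rhowex, Sylnor is earned (Rule 10).
With Norash and Rhowex, Keleld is earned (Rule 7).
With Keleld and Ulezan, Runqil is earned (Rule 1).
Sylnor: reached.
Runqil: reached.
Keleld: reached.
Norash: reached.
All 4 are reached.

4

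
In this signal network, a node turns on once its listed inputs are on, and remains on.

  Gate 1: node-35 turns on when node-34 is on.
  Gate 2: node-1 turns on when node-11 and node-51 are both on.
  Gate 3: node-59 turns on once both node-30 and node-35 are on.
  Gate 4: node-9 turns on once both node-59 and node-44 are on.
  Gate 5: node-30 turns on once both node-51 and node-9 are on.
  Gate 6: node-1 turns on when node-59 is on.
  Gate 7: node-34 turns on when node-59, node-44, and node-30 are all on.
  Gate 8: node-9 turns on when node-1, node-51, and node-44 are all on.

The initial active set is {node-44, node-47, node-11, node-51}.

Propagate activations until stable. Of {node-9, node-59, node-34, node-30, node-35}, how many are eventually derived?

2

Gate 2: node-11 and node-51 on → node-1 on.
node-1, node-51, and node-44 are on, so node-9 turns on (Gate 8).
node-51 and node-9 are on, so node-30 turns on (Gate 5).
node-9: reached.
node-59 would need node-30 and node-35 (Gate 3), but node-35 never turns on.
node-34 would need node-59, node-44, and node-30 (Gate 7), but node-59 never turns on.
node-30: reached.
node-35 would need node-34 (Gate 1), but node-34 never turns on.
Reached: node-9 and node-30 — 2 of the 5.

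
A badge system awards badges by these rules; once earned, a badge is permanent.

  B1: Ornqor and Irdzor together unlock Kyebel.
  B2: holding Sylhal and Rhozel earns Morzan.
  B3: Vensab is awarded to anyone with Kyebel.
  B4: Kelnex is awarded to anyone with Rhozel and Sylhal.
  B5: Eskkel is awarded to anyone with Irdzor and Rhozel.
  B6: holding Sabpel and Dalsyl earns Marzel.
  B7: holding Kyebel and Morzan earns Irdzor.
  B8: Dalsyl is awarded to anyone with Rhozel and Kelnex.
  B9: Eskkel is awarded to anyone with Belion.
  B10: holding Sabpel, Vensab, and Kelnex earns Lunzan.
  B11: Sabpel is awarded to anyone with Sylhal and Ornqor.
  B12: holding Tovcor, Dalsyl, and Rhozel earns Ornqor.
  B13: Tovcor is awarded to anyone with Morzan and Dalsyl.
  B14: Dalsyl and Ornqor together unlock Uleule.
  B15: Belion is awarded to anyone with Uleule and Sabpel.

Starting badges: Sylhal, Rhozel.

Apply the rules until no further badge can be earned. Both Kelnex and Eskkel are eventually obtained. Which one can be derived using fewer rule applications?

Kelnex: With Rhozel and Sylhal, Kelnex is earned (B4). [1 rule application]
Eskkel: With Sylhal and Rhozel, Morzan is earned (B2). With Rhozel and Sylhal, Kelnex is earned (B4). With Rhozel and Kelnex, Dalsyl is earned (B8). With Morzan and Dalsyl, Tovcor is earned (B13). With Tovcor, Dalsyl, and Rhozel, Ornqor is earned (B12). With Dalsyl and Ornqor, Uleule is earned (B14). With Sylhal and Ornqor, Sabpel is earned (B11). With Uleule and Sabpel, Belion is earned (B15). With Belion, Eskkel is earned (B9). [9 rule applications]
Kelnex needs fewer.

Kelnex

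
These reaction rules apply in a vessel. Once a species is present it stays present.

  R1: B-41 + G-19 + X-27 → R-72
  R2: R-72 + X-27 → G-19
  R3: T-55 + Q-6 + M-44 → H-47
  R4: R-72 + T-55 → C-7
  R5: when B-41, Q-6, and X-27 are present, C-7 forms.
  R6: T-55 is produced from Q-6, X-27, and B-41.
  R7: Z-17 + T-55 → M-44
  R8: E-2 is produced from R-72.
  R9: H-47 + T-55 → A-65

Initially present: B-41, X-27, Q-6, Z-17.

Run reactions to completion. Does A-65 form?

Yes

Q-6, X-27, and B-41 present → T-55 forms (R6).
Z-17 and T-55 present → M-44 forms (R7).
T-55, Q-6, and M-44 present → H-47 forms (R3).
H-47 and T-55 present → A-65 forms (R9).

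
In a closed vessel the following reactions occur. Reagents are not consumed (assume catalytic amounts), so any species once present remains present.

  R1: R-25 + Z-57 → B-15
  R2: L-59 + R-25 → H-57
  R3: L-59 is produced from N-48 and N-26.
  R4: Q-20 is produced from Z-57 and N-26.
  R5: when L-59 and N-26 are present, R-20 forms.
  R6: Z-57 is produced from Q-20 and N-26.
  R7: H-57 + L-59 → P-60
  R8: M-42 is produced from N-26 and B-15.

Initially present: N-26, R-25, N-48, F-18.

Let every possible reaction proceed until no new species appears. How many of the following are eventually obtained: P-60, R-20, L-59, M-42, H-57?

N-48 and N-26 present → L-59 forms (R3).
L-59 and R-25 present → H-57 forms (R2).
L-59 and N-26 present → R-20 forms (R5).
H-57 and L-59 present → P-60 forms (R7).
P-60: reached.
R-20: reached.
L-59: reached.
M-42 would need N-26 and B-15 (R8), but B-15 never forms.
H-57: reached.
Reached: P-60, R-20, L-59, and H-57 — 4 of the 5.

4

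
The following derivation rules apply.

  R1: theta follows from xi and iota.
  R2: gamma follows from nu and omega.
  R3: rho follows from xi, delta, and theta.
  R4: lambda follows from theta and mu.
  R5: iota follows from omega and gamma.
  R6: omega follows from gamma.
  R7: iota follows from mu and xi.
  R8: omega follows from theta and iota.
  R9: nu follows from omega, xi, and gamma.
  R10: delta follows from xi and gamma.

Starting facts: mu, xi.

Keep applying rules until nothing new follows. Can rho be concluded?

No

rho would need xi, delta, and theta (R3), but delta is never established.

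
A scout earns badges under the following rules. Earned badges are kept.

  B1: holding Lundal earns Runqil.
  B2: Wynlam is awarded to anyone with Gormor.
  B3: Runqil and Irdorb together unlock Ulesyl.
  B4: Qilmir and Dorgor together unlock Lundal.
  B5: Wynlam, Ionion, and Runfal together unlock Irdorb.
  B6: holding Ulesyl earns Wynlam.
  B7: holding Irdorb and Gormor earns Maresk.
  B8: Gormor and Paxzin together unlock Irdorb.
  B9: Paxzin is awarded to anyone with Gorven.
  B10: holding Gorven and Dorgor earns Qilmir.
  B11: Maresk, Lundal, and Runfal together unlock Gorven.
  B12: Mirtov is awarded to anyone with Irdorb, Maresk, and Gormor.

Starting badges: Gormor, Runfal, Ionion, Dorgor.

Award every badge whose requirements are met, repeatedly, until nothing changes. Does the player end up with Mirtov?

Yes

With Gormor, Wynlam is earned (B2).
With Wynlam, Ionion, and Runfal, Irdorb is earned (B5).
With Irdorb and Gormor, Maresk is earned (B7).
With Irdorb, Maresk, and Gormor, Mirtov is earned (B12).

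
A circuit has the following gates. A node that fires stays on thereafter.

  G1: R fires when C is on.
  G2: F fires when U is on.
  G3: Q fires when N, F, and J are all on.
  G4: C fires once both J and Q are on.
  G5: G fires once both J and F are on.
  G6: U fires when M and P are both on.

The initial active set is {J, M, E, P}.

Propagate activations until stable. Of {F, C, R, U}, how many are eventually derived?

2

M and P are on, so U fires (G6).
U is on, so F fires (G2).
F: reached.
C would need J and Q (G4), but Q never turns on.
R would need C (G1), but C never turns on.
U: reached.
Reached: F and U — 2 of the 4.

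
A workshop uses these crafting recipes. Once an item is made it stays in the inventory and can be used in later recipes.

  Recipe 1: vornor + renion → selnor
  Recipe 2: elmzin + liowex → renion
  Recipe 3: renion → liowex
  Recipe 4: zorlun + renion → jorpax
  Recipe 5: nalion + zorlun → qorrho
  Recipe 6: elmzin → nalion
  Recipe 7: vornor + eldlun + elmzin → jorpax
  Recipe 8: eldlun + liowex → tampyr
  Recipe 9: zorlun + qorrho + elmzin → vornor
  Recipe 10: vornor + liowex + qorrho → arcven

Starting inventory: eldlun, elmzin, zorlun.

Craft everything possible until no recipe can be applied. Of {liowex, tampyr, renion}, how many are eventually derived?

liowex would need renion (Recipe 3), but renion is never obtained.
tampyr would need eldlun and liowex (Recipe 8), but liowex is never obtained.
renion would need elmzin and liowex (Recipe 2), but liowex is never obtained.
None of the 3 are reached.

0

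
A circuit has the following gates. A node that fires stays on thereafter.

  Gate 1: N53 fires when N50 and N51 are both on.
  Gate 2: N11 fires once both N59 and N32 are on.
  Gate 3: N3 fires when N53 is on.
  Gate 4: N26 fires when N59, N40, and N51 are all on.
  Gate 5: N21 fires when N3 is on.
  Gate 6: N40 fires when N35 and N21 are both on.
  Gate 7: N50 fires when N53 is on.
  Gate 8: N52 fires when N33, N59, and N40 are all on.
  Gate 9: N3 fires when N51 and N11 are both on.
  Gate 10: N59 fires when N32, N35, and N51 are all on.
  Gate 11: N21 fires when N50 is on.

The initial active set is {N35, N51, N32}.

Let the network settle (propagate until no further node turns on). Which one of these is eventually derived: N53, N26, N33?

Gate 10: N32, N35, and N51 on → N59 on.
Gate 2: N59 and N32 on → N11 on.
N51 and N11 are on, so N3 fires (Gate 9).
Gate 5: N3 on → N21 on.
N35 and N21 are on, so N40 fires (Gate 6).
N59, N40, and N51 are on, so N26 fires (Gate 4).
No rule produces N33, and it is not given. N53 would need N50 and N51 (Gate 1), but N50 never turns on.

N26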